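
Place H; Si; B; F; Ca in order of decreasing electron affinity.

F > Si > H > B > Ca

Electron affinity generally becomes more exothermic across a period toward the halogens and less exothermic down a group.
Neither a single period nor a single group — weigh both effects.
B > Ca: both effects reinforce here, so B is clearly the higher of the two.
H > B: the two effects oppose for this pair; the down-group effect wins (73 vs 27 kJ/mol).
Si > H: the two effects oppose for this pair; the across-period effect wins (134 vs 73 kJ/mol).
F > Si: both effects reinforce here, so F is clearly the higher of the two.
For reference (kJ/mol): H 73, B 27, F 328, Si 134, Ca 2.
So from highest to lowest: F > Si > H > B > Ca.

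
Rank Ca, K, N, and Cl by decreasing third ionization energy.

Ca > N > K > Cl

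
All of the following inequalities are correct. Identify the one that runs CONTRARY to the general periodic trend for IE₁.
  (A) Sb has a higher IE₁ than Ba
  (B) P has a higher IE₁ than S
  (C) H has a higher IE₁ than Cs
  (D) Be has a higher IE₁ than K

The general trend: IE₁ increases across a period and decreases down a group.
(A) Sb (period 5, group 15) vs Ba (period 6, group 2): the stated order agrees with the simple trend.
(B) P (period 3, group 15) vs S (period 3, group 16): the stated order contradicts the simple trend.
(C) H (period 1, group 1) vs Cs (period 6, group 1): the stated order agrees with the simple trend.
(D) Be (period 2, group 2) vs K (period 4, group 1): the stated order agrees with the simple trend.
The exception is (B): S (3p⁴) ionizes more easily than half-filled P (3p³) because the paired 3p electron in S is pushed out by e⁻–e⁻ repulsion.

(B)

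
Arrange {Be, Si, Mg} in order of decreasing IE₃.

Consider each +2 ion: Be²⁺ is the bare [He] core; Si²⁺ still has 2 valence electrons; Mg²⁺ is the bare [Ne] core.
Core electrons are held far more tightly than valence electrons, so Mg and Be top the IE_3 order.
The numbers (kJ/mol): Be 14849, Si 3232, Mg 7733.
Overall IE_3 order: Si < Mg < Be.

Be > Mg > Si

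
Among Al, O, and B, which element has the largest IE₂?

O

The second ionization energy removes an electron from the +1 ion. For each element: Al⁺ still has 2 valence electrons; O⁺ still has 5 valence electrons; B⁺ still has 2 valence electrons.
All are still removing valence electrons, so compare the +1 ions as you would atoms: IE_2 generally rises across a period (higher Z_eff) and falls down a group (larger shell), subject to the usual subshell exceptions.
Valence configurations: Al⁺ [Ne]3s², O⁺ [He]2s²2p³, B⁺ [He]2s².
Approximate IE_2 values (kJ/mol): Al 1817, O 3388, B 2427.
Putting it together, IE_2: Al < B < O.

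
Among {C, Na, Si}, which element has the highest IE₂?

Consider each +1 ion: C⁺ still has 3 valence electrons; Na⁺ is the bare [Ne] core; Si⁺ still has 3 valence electrons.
Breaking into a closed-shell core is much more expensive than removing a leftover valence electron — Na has the largest IE_2 here.
Valence configurations: C⁺ [He]2s²2p¹, Si⁺ [Ne]3s²3p¹.
Approximate IE_2 values (kJ/mol): C 2353, Na 4562, Si 1577.
Hence IE_2: Si < C < Na.

Na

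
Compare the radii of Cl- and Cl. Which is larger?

Cl-

Forming Cl- adds 1 electron to Cl. More electron–electron repulsion in the same shell, with unchanged nuclear charge, lets the cloud expand.
An anion is larger than its parent atom: Cl- > Cl.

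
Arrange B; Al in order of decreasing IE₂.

B > Al

IE_2 is the cost of taking one more electron from the +1 cation: B⁺ still has 2 valence electrons; Al⁺ still has 2 valence electrons.
All are still removing valence electrons, so compare the +1 ions as you would atoms: IE_2 generally rises across a period (higher Z_eff) and falls down a group (larger shell), subject to the usual subshell exceptions.
Valence configurations: B⁺ [He]2s², Al⁺ [Ne]3s².
Approximate IE_2 values (kJ/mol): B 2427, Al 1817.
Hence IE_2: Al < B.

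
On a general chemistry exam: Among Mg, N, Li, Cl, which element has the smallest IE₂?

Mg

The second ionization energy removes an electron from the +1 ion. For each element: Mg⁺ still has 1 valence electron; N⁺ still has 4 valence electrons; Li⁺ is the bare [He] core; Cl⁺ still has 6 valence electrons.
Core electrons are held far more tightly than valence electrons, so Li tops the IE_2 order.
Valence configurations: Mg⁺ [Ne]3s¹, N⁺ [He]2s²2p², Cl⁺ [Ne]3s²3p⁴.
Approximate IE_2 values (kJ/mol): Mg 1451, N 2856, Li 7298, Cl 2298.
So the second ionization energies run Mg < Cl < N < Li.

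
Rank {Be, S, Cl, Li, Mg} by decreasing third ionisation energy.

Be > Li > Mg > Cl > S

After 2 electrons have been removed, what remains? Be²⁺ is the bare [He] core; S²⁺ still has 4 valence electrons; Cl²⁺ still has 5 valence electrons; Li²⁺ is already 1 electron into the core; Mg²⁺ is the bare [Ne] core.
Core electrons are held far more tightly than valence electrons, so Mg, Li and Be top the IE_3 order.
Valence configurations: S²⁺ [Ne]3s²3p², Cl²⁺ [Ne]3s²3p³.
Approximate IE_3 values (kJ/mol): Be 14849, S 3357, Cl 3822, Li 11815, Mg 7733.
Hence IE_3: S < Cl < Mg < Li < Be.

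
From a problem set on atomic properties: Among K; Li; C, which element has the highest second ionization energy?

Li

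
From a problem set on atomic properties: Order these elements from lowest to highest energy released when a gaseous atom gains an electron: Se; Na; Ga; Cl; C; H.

Ga < Na < H < C < Se < Cl

H is in period 1, group 1; C is in period 2, group 14; Na is in period 3, group 1; Cl is in period 3, group 17; Ga is in period 4, group 13; Se is in period 4, group 16.
Electron affinity generally becomes more exothermic across a period toward the halogens and less exothermic down a group.
Neither a single period nor a single group — weigh both effects.
Na > Ga: period and group pull opposite ways; the down-group shift dominates (53 vs 29 kJ/mol).
H > Na: they share group 1; the group trend gives H the larger value.
C > H: the two effects oppose for this pair; the across-period effect wins (122 vs 73 kJ/mol).
Se > C: the two effects oppose for this pair; the across-period effect wins (195 vs 122 kJ/mol).
Cl > Se: relative to Se, both the across-period and down-group shifts push Cl's electron affinity up.
For reference (kJ/mol): H 73, C 122, Na 53, Cl 349, Ga 29, Se 195.
So from lowest to highest: Ga < Na < H < C < Se < Cl.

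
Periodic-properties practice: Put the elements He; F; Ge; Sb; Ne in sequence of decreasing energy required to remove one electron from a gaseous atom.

He > Ne > F > Sb > Ge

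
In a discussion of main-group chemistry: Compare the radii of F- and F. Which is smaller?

F

Forming F- adds 1 electron to F. More electron–electron repulsion in the same shell, with unchanged nuclear charge, lets the cloud expand.
An anion is larger than its parent atom: F- > F.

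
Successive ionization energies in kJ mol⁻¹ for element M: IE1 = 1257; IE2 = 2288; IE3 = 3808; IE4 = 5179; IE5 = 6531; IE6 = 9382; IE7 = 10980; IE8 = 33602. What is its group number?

Look for the largest jump between consecutive ionization energies: IE8/IE7 ≈ 3.1, far larger than any earlier ratio.
That jump marks the point where a core electron is being removed. So the atom has 7 valence electrons.
A main-group element with 7 valence electrons is in group 17.

Group 17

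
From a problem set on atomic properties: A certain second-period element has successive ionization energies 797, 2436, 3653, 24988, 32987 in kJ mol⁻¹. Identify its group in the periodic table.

Look for the largest jump between consecutive ionization energies: IE4/IE3 ≈ 6.8, far larger than any earlier ratio.
That jump marks the point where a core electron is being removed. So the atom has 3 valence electrons.
A main-group element with 3 valence electrons is in group 13.

Group 13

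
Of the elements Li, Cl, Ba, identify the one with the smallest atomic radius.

Cl

Li is in period 2, group 1; Cl is in period 3, group 17; Ba is in period 6, group 2.
Moving right in a period, electrons are added to the same shell under a stronger nuclear pull, so atoms get smaller; moving down, a new shell is opened and atoms get larger.
These span different periods and groups, so the two trends combine.
Li > Cl: the two effects oppose for this pair; the across-period effect wins (133 vs 99 pm).
Ba > Li: the two effects oppose for this pair; the down-group effect wins (196 vs 133 pm).
Approximate values (pm): Li 133, Cl 99, Ba 196.
The smallest atomic radius among these belongs to Cl.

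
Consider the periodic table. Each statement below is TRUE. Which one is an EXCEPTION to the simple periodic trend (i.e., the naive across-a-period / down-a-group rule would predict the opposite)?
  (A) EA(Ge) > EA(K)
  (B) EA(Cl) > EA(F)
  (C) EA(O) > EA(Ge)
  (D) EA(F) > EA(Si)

(B)

The general trend: electron affinity increases across a period and decreases down a group.
(A) Ge (period 4, group 14) vs K (period 4, group 1): the stated order agrees with the simple trend.
(B) Cl (period 3, group 17) vs F (period 2, group 17): the stated order contradicts the simple trend.
(C) O (period 2, group 16) vs Ge (period 4, group 14): the stated order agrees with the simple trend.
(D) F (period 2, group 17) vs Si (period 3, group 14): the stated order agrees with the simple trend.
The exception is (B): F's small 2p subshell makes the incoming electron feel strong e⁻–e⁻ repulsion, so Cl actually releases more energy on gaining an electron.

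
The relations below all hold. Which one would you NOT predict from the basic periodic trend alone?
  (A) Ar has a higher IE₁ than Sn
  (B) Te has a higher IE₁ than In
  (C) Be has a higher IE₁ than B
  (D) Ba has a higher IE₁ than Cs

(C)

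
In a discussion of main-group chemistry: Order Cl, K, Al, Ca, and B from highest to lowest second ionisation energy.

After 1 electron has been removed, what remains? Cl⁺ still has 6 valence electrons; K⁺ is the bare [Ar] core; Al⁺ still has 2 valence electrons; Ca⁺ still has 1 valence electron; B⁺ still has 2 valence electrons.
Core electrons are held far more tightly than valence electrons, so K tops the IE_2 order.
Valence configurations: Cl⁺ [Ne]3s²3p⁴, Al⁺ [Ne]3s², Ca⁺ [Ar]4s¹, B⁺ [He]2s².
The numbers (kJ/mol): Cl 2298, K 3052, Al 1817, Ca 1145, B 2427.
So the second ionization energies run Ca < Al < Cl < B < K.

K > B > Cl > Al > Ca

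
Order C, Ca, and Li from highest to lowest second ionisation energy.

Li > C > Ca

The second ionization energy removes an electron from the +1 ion. For each element: C⁺ still has 3 valence electrons; Ca⁺ still has 1 valence electron; Li⁺ is the bare [He] core.
Core electrons are held far more tightly than valence electrons, so Li tops the IE_2 order.
Valence configurations: C⁺ [He]2s²2p¹, Ca⁺ [Ar]4s¹.
Tabulated IE_2 (kJ/mol): C 2353, Ca 1145, Li 7298.
So the second ionization energies run Ca < C < Li.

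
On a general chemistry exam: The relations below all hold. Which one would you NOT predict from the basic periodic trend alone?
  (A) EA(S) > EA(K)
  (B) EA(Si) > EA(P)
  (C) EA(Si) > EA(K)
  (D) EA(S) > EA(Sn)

The general trend: electron affinity increases across a period and decreases down a group.
(A) S (period 3, group 16) vs K (period 4, group 1): the stated order agrees with the simple trend.
(B) Si (period 3, group 14) vs P (period 3, group 15): the stated order contradicts the simple trend.
(C) Si (period 3, group 14) vs K (period 4, group 1): the stated order agrees with the simple trend.
(D) S (period 3, group 16) vs Sn (period 5, group 14): the stated order agrees with the simple trend.
The exception is (B): adding an electron to P's half-filled 3p³ is unfavourable, so Si (3p²) has the more exothermic EA.

(B)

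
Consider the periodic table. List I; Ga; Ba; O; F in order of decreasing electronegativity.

EN rises left→right (higher Z_eff, smaller atoms) and falls top→bottom (larger, more shielded atoms).
These span different periods and groups, so the two trends combine.
Ga > Ba: relative to Ba, both the across-period and down-group shifts push Ga's electronegativity up.
I > Ga: period and group pull opposite ways; the across-period shift dominates (2.66 vs 1.81).
O > I: the two effects oppose for this pair; the down-group effect wins (3.44 vs 2.66).
F > O: F lies to the right of O in period 2, so the across-period effect alone puts F higher.
For reference (Pauling): O 3.44, F 3.98, Ga 1.81, I 2.66, Ba 0.89.
So from highest to lowest: F > O > I > Ga > Ba.

F > O > I > Ga > Ba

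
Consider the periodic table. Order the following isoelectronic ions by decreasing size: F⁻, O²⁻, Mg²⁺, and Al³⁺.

O²⁻ > F⁻ > Mg²⁺ > Al³⁺

All of these have 10 electrons, so size is governed by nuclear charge alone: the more protons, the stronger the pull on the same electron cloud, and the smaller the ion.
Nuclear charges: Al³⁺ (Z=13), Mg²⁺ (Z=12), F⁻ (Z=9), O²⁻ (Z=8).
Largest to smallest: O²⁻ > F⁻ > Mg²⁺ > Al³⁺.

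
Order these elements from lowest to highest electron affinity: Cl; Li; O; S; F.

Li, O, S, F, Cl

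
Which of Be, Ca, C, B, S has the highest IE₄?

B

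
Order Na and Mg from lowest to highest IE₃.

Na < Mg

IE_3 is the cost of taking one more electron from the +2 cation: Na²⁺ is already 1 electron into the core; Mg²⁺ is the bare [Ne] core.
All of these are removing an electron from a noble-gas core or deeper; the smaller core (lower principal quantum number) is held far more tightly, and within a period the higher nuclear charge binds the same core more tightly.
Approximate IE_3 values (kJ/mol): Na 6910, Mg 7733.
So the third ionization energies run Na < Mg.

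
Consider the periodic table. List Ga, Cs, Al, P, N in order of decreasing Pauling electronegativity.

N > P > Ga > Al > Cs

N is in period 2, group 15; Al is in period 3, group 13; P is in period 3, group 15; Ga is in period 4, group 13; Cs is in period 6, group 1.
Smaller atoms with higher effective nuclear charge are more electronegative.
Neither a single period nor a single group — weigh both effects.
Al > Cs: relative to Cs, both the across-period and down-group shifts push Al's electronegativity up.
Ga > Al: this pair runs against the simple trend — see the exception note.
P > Ga: relative to Ga, both the across-period and down-group shifts push P's electronegativity up.
N > P: they share group 15; the group trend gives N the larger value.
Note the exception: Ga has a higher electronegativity than Al, contrary to the simple trend — poor shielding by filled d (and f) subshells raises the heavier element's effective nuclear charge more than the simple down-group trend predicts.
Approximate values (Pauling): N 3.04, Al 1.61, P 2.19, Ga 1.81, Cs 0.79.
So from highest to lowest: N > P > Ga > Al > Cs.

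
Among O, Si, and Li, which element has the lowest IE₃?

Consider each +2 ion: O²⁺ still has 4 valence electrons; Si²⁺ still has 2 valence electrons; Li²⁺ is already 1 electron into the core.
Breaking into a closed-shell core is much more expensive than removing a leftover valence electron — Li has the largest IE_3 here.
Valence configurations: O²⁺ [He]2s²2p², Si²⁺ [Ne]3s².
Approximate IE_3 values (kJ/mol): O 5300, Si 3232, Li 11815.
So the third ionization energies run Si < O < Li.

Si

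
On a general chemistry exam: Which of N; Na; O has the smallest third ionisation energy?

N

The third ionization energy removes an electron from the +2 ion. For each element: N²⁺ still has 3 valence electrons; Na²⁺ is already 1 electron into the core; O²⁺ still has 4 valence electrons.
Breaking into a closed-shell core is much more expensive than removing a leftover valence electron — Na has the largest IE_3 here.
Valence configurations: N²⁺ [He]2s²2p¹, O²⁺ [He]2s²2p².
Approximate IE_3 values (kJ/mol): N 4578, Na 6910, O 5300.
Hence IE_3: N < O < Na.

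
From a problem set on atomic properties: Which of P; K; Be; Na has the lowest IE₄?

P

IE_4 is the cost of taking one more electron from the +3 cation: P³⁺ still has 2 valence electrons; K³⁺ is already 2 electrons into the core; Be³⁺ is already 1 electron into the core; Na³⁺ is already 2 electrons into the core.
Breaking into a closed-shell core is much more expensive than removing a leftover valence electron — K, Na and Be have the largest IE_4 here.
Tabulated IE_4 (kJ/mol): P 4964, K 5877, Be 21007, Na 9543.
Hence IE_4: P < K < Na < Be.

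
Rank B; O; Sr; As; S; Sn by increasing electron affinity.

B is in period 2, group 13; O is in period 2, group 16; S is in period 3, group 16; As is in period 4, group 15; Sr is in period 5, group 2; Sn is in period 5, group 14.
Adding an electron releases more energy for atoms nearer the top right (short of the noble gases).
These span different periods and groups, so the two trends combine.
B > Sr: both effects reinforce here, so B is clearly the higher of the two.
As > B: the two effects oppose for this pair; the across-period effect wins (78 vs 27 kJ/mol).
Sn > As: this pair runs against the simple trend — see the exception note.
O > Sn: relative to Sn, both the across-period and down-group shifts push O's electron affinity up.
S > O: this pair runs against the simple trend — see the exception note.
Note the exception: Sn has a higher electron affinity than As, contrary to the simple trend — adding an electron to As's half-filled np³ subshell costs electron-pairing energy.
Note the exception: S has a higher electron affinity than O, contrary to the simple trend — the compact 2p subshell of O repels the added electron more than S's larger 3p does.
Tabulated electron affinity (kJ/mol): B 27, O 141, S 200, As 78, Sr 5, Sn 107.
So from lowest to highest: Sr < B < As < Sn < O < S.

Sr, B, As, Sn, O, S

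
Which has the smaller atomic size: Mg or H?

H

Radius decreases left→right (rising Z_eff, same n) and increases top→bottom (higher n).
Here both period and group differ, so the two effects have to be weighed against each other.
Mg > H: period and group pull opposite ways; the down-group shift dominates (139 vs 32 pm).
For reference (pm): H 32, Mg 139.
So H has the smaller atomic size (H < Mg).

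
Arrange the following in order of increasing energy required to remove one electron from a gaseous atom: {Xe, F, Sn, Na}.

First ionization energy rises across a period (greater Z_eff holds electrons more tightly) and falls down a group (valence electrons are farther from the nucleus).
These span different periods and groups, so the two trends combine.
Sn > Na: period and group pull opposite ways; the across-period shift dominates (709 vs 496 kJ/mol).
Xe > Sn: Xe lies to the right of Sn in period 5, so the across-period effect alone puts Xe higher.
F > Xe: the two effects oppose for this pair; the down-group effect wins (1681 vs 1170 kJ/mol).
For reference (kJ/mol): F 1681, Na 496, Sn 709, Xe 1170.
So from lowest to highest: Na < Sn < Xe < F.

Na < Sn < Xe < F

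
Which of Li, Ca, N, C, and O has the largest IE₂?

Li

IE_2 is the cost of taking one more electron from the +1 cation: Li⁺ is the bare [He] core; Ca⁺ still has 1 valence electron; N⁺ still has 4 valence electrons; C⁺ still has 3 valence electrons; O⁺ still has 5 valence electrons.
Pulling an electron out of a noble-gas core costs far more than removing a remaining valence electron, so Li sits at the high end of IE_2.
Valence configurations: Ca⁺ [Ar]4s¹, N⁺ [He]2s²2p², C⁺ [He]2s²2p¹, O⁺ [He]2s²2p³.
Tabulated IE_2 (kJ/mol): Li 7298, Ca 1145, N 2856, C 2353, O 3388.
Hence IE_2: Ca < C < N < O < Li.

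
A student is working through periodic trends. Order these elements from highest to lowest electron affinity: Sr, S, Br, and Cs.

Br > S > Cs > Sr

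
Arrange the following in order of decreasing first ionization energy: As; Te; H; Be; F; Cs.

Removing the outermost electron gets harder across a period and easier down a group.
Neither a single period nor a single group — weigh both effects.
Te > Cs: relative to Cs, both the across-period and down-group shifts push Te's first ionization energy up.
Be > Te: period and group pull opposite ways; the down-group shift dominates (900 vs 869 kJ/mol).
As > Be: the two effects oppose for this pair; the across-period effect wins (947 vs 900 kJ/mol).
H > As: period and group pull opposite ways; the down-group shift dominates (1312 vs 947 kJ/mol).
F > H: period and group pull opposite ways; the across-period shift dominates (1681 vs 1312 kJ/mol).
Approximate values (kJ/mol): H 1312, Be 900, F 1681, As 947, Te 869, Cs 376.
So from highest to lowest: F > H > As > Be > Te > Cs.

F, H, As, Be, Te, Cs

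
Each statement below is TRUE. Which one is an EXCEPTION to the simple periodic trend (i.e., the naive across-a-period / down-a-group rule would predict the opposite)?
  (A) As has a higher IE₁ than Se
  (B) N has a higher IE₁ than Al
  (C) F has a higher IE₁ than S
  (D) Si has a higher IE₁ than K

(A)

The general trend: IE₁ increases across a period and decreases down a group.
(A) As (period 4, group 15) vs Se (period 4, group 16): the stated order contradicts the simple trend.
(B) N (period 2, group 15) vs Al (period 3, group 13): the stated order agrees with the simple trend.
(C) F (period 2, group 17) vs S (period 3, group 16): the stated order agrees with the simple trend.
(D) Si (period 3, group 14) vs K (period 4, group 1): the stated order agrees with the simple trend.
The exception is (A): Se (4p⁴) ionizes more easily than half-filled As (4p³).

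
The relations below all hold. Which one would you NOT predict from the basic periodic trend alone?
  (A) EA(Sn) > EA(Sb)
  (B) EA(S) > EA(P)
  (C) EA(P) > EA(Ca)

The general trend: electron affinity increases across a period and decreases down a group.
(A) Sn (period 5, group 14) vs Sb (period 5, group 15): the stated order contradicts the simple trend.
(B) S (period 3, group 16) vs P (period 3, group 15): the stated order agrees with the simple trend.
(C) P (period 3, group 15) vs Ca (period 4, group 2): the stated order agrees with the simple trend.
The exception is (A): adding an electron to Sb's half-filled 5p³ is unfavourable, so Sn has the more exothermic EA.

(A)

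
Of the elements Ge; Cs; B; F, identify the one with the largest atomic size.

Cs

Radius decreases left→right (rising Z_eff, same n) and increases top→bottom (higher n).
Neither a single period nor a single group — weigh both effects.
B > F: both are in period 2; the period trend gives B the larger value.
Ge > B: the two effects oppose for this pair; the down-group effect wins (121 vs 85 pm).
Cs > Ge: relative to Ge, both the across-period and down-group shifts push Cs's atomic radius up.
Approximate values (pm): B 85, F 64, Ge 121, Cs 232.
The largest atomic size among these belongs to Cs.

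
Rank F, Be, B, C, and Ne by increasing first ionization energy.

B, Be, C, F, Ne

Be is in period 2, group 2; B is in period 2, group 13; C is in period 2, group 14; F is in period 2, group 17; Ne is in period 2, group 18.
Across a period the outer electron is held more tightly (higher IE₁); down a group it sits in a higher shell, more shielded, and comes off more easily.
All lie in period 2; the across-period trend (first ionization energy increases left to right) applies, with the exception below.
Note the exception: Be has a higher first ionization energy than B, contrary to the simple trend — removing B's lone 2p electron is easier than breaking Be's filled 2s².
Tabulated first ionization energy (kJ/mol): Be 900, B 801, C 1086, F 1681, Ne 2081.
So from lowest to highest: B < Be < C < F < Ne.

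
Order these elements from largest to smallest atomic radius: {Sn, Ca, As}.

Ca > Sn > As

Ca is in period 4, group 2; As is in period 4, group 15; Sn is in period 5, group 14.
Atomic radius shrinks across a period as nuclear charge pulls the same shell inward, and grows down a group as new shells are added.
Neither a single period nor a single group — weigh both effects.
Sn > As: relative to As, both the across-period and down-group shifts push Sn's atomic radius up.
Ca > Sn: period and group pull opposite ways; the across-period shift dominates (171 vs 140 pm).
Approximate values (pm): Ca 171, As 121, Sn 140.
So from largest to smallest: Ca > Sn > As.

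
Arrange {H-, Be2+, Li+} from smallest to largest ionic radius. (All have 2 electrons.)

Be2+ < Li+ < H-

All of these have 2 electrons, so size is governed by nuclear charge alone: the more protons, the stronger the pull on the same electron cloud, and the smaller the ion.
Nuclear charges: Be2+ (Z=4), Li+ (Z=3), H- (Z=1).
Smallest to largest: Be2+ < Li+ < H-.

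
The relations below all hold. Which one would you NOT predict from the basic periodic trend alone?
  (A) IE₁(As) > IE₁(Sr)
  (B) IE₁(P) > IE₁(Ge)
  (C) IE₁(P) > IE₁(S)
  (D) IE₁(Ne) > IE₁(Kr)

The general trend: first ionization energy increases across a period and decreases down a group.
(A) As (period 4, group 15) vs Sr (period 5, group 2): the stated order agrees with the simple trend.
(B) P (period 3, group 15) vs Ge (period 4, group 14): the stated order agrees with the simple trend.
(C) P (period 3, group 15) vs S (period 3, group 16): the stated order contradicts the simple trend.
(D) Ne (period 2, group 18) vs Kr (period 4, group 18): the stated order agrees with the simple trend.
The exception is (C): S (3p⁴) ionizes more easily than half-filled P (3p³) because the paired 3p electron in S is pushed out by e⁻–e⁻ repulsion.

(C)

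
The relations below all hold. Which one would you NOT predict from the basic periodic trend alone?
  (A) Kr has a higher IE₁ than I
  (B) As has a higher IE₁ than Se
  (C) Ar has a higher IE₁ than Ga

The general trend: IE₁ increases across a period and decreases down a group.
(A) Kr (period 4, group 18) vs I (period 5, group 17): the stated order agrees with the simple trend.
(B) As (period 4, group 15) vs Se (period 4, group 16): the stated order contradicts the simple trend.
(C) Ar (period 3, group 18) vs Ga (period 4, group 13): the stated order agrees with the simple trend.
The exception is (B): Se (4p⁴) ionizes more easily than half-filled As (4p³).

(B)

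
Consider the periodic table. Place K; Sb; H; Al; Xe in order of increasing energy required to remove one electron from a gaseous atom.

H is in period 1, group 1; Al is in period 3, group 13; K is in period 4, group 1; Sb is in period 5, group 15; Xe is in period 5, group 18.
IE₁ increases left→right with effective nuclear charge and decreases top→bottom as the valence shell moves farther out.
Here both period and group differ, so the two effects have to be weighed against each other.
Al > K: relative to K, both the across-period and down-group shifts push Al's first ionization energy up.
Sb > Al: the two effects oppose for this pair; the across-period effect wins (831 vs 578 kJ/mol).
Xe > Sb: Xe lies to the right of Sb in period 5, so the across-period effect alone puts Xe higher.
H > Xe: period and group pull opposite ways; the down-group shift dominates (1312 vs 1170 kJ/mol).
Approximate values (kJ/mol): H 1312, Al 578, K 419, Sb 831, Xe 1170.
So from lowest to highest: K < Al < Sb < Xe < H.

K < Al < Sb < Xe < H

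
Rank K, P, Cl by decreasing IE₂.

The second ionization energy removes an electron from the +1 ion. For each element: K⁺ is the bare [Ar] core; P⁺ still has 4 valence electrons; Cl⁺ still has 6 valence electrons.
Breaking into a closed-shell core is much more expensive than removing a leftover valence electron — K has the largest IE_2 here.
Valence configurations: P⁺ [Ne]3s²3p², Cl⁺ [Ne]3s²3p⁴.
Tabulated IE_2 (kJ/mol): K 3052, P 1907, Cl 2298.
Putting it together, IE_2: P < Cl < K.

K, Cl, P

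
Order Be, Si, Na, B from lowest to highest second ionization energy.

Consider each +1 ion: Be⁺ still has 1 valence electron; Si⁺ still has 3 valence electrons; Na⁺ is the bare [Ne] core; B⁺ still has 2 valence electrons.
Core electrons are held far more tightly than valence electrons, so Na tops the IE_2 order.
Valence configurations: Be⁺ [He]2s¹, Si⁺ [Ne]3s²3p¹, B⁺ [He]2s².
Approximate IE_2 values (kJ/mol): Be 1757, Si 1577, Na 4562, B 2427.
Putting it together, IE_2: Si < Be < B < Na.

Si, Be, B, Na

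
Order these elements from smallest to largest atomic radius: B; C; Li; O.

Li is in period 2, group 1; B is in period 2, group 13; C is in period 2, group 14; O is in period 2, group 16.
Across a period the added protons contract the valence shell; down a group each new principal shell makes the atom larger.
All lie in period 2, so atomic radius increases right to left.
So from smallest to largest: O < C < B < Li.

O, C, B, Li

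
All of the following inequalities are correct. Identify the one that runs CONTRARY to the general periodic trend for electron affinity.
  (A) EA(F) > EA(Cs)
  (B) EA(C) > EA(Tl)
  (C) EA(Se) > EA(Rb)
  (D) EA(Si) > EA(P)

The general trend: electron affinity increases across a period and decreases down a group.
(A) F (period 2, group 17) vs Cs (period 6, group 1): the stated order agrees with the simple trend.
(B) C (period 2, group 14) vs Tl (period 6, group 13): the stated order agrees with the simple trend.
(C) Se (period 4, group 16) vs Rb (period 5, group 1): the stated order agrees with the simple trend.
(D) Si (period 3, group 14) vs P (period 3, group 15): the stated order contradicts the simple trend.
The exception is (D): adding an electron to P's half-filled 3p³ is unfavourable, so Si (3p²) has the more exothermic EA.

(D)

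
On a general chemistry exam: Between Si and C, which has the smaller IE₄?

Si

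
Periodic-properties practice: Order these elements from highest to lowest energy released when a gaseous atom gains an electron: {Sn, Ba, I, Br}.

Br > I > Sn > Ba

EA tends to increase across a period and decrease down a group, though the pattern is less regular than for IE or radius.
Here both period and group differ, so the two effects have to be weighed against each other.
Sn > Ba: both effects reinforce here, so Sn is clearly the higher of the two.
I > Sn: I lies to the right of Sn in period 5, so the across-period effect alone puts I higher.
Br > I: they share group 17; the group trend gives Br the larger value.
For reference (kJ/mol): Br 325, Sn 107, I 295, Ba 14.
So from highest to lowest: Br > I > Sn > Ba.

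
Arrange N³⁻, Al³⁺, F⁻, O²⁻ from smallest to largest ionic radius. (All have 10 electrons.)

All of these have 10 electrons, so size is governed by nuclear charge alone: the more protons, the stronger the pull on the same electron cloud, and the smaller the ion.
Nuclear charges: Al³⁺ (Z=13), F⁻ (Z=9), O²⁻ (Z=8), N³⁻ (Z=7).
Smallest to largest: Al³⁺ < F⁻ < O²⁻ < N³⁻.

Al³⁺ < F⁻ < O²⁻ < N³⁻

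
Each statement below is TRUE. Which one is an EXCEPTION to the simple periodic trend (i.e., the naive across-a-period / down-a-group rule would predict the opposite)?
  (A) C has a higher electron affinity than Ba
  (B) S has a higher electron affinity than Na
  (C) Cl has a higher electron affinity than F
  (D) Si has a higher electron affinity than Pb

The general trend: electron affinity increases across a period and decreases down a group.
(A) C (period 2, group 14) vs Ba (period 6, group 2): the stated order agrees with the simple trend.
(B) S (period 3, group 16) vs Na (period 3, group 1): the stated order agrees with the simple trend.
(C) Cl (period 3, group 17) vs F (period 2, group 17): the stated order contradicts the simple trend.
(D) Si (period 3, group 14) vs Pb (period 6, group 14): the stated order agrees with the simple trend.
The exception is (C): F's small 2p subshell makes the incoming electron feel strong e⁻–e⁻ repulsion, so Cl actually releases more energy on gaining an electron.

(C)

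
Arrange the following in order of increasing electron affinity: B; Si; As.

B < As < Si

B is in period 2, group 13; Si is in period 3, group 14; As is in period 4, group 15.
EA tends to increase across a period and decrease down a group, though the pattern is less regular than for IE or radius.
A diagonal step moves right (one effect) and down (the opposite effect) at once.
As > B: the two effects oppose for this pair; the across-period effect wins (78 vs 27 kJ/mol).
Si > As: the two effects oppose for this pair; the down-group effect wins (134 vs 78 kJ/mol).
Approximate values (kJ/mol): B 27, Si 134, As 78.
So from lowest to highest: B < As < Si.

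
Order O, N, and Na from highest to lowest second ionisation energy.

Na > O > N

IE_2 is the cost of taking one more electron from the +1 cation: O⁺ still has 5 valence electrons; N⁺ still has 4 valence electrons; Na⁺ is the bare [Ne] core.
Core electrons are held far more tightly than valence electrons, so Na tops the IE_2 order.
Valence configurations: O⁺ [He]2s²2p³, N⁺ [He]2s²2p².
Approximate IE_2 values (kJ/mol): O 3388, N 2856, Na 4562.
So the second ionization energies run N < O < Na.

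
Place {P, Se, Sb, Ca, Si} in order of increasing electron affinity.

Ca < P < Sb < Si < Se

Si is in period 3, group 14; P is in period 3, group 15; Ca is in period 4, group 2; Se is in period 4, group 16; Sb is in period 5, group 15.
Electron affinity generally becomes more exothermic across a period toward the halogens and less exothermic down a group.
Here both period and group differ, so the two effects have to be weighed against each other.
P > Ca: both effects reinforce here, so P is clearly the higher of the two.
Sb > P: this pair runs against the simple trend — see the exception note.
Si > Sb: period and group pull opposite ways; the down-group shift dominates (134 vs 103 kJ/mol).
Se > Si: period and group pull opposite ways; the across-period shift dominates (195 vs 134 kJ/mol).
Note the exception: Sb has a higher electron affinity than P, contrary to the simple trend — both are half-filled np³, but the pairing/repulsion penalty for the added electron shrinks as the p orbitals become larger and more diffuse down the group, and for Sb that outweighs the weaker nuclear attraction.
Note the exception: Si has a higher electron affinity than P, contrary to the simple trend — adding an electron to P's half-filled 3p³ is unfavourable, so Si (3p²) has the more exothermic EA.
Approximate values (kJ/mol): Si 134, P 72, Ca 2, Se 195, Sb 103.
So from lowest to highest: Ca < P < Sb < Si < Se.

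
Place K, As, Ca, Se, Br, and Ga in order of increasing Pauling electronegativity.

K < Ca < Ga < As < Se < Br

EN rises left→right (higher Z_eff, smaller atoms) and falls top→bottom (larger, more shielded atoms).
All lie in period 4, so electronegativity increases left to right.
So from lowest to highest: K < Ca < Ga < As < Se < Br.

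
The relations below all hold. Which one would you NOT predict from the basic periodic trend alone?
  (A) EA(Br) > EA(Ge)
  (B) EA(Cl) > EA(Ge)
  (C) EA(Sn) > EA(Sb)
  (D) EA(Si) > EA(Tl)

(C)

The general trend: electron affinity increases across a period and decreases down a group.
(A) Br (period 4, group 17) vs Ge (period 4, group 14): the stated order agrees with the simple trend.
(B) Cl (period 3, group 17) vs Ge (period 4, group 14): the stated order agrees with the simple trend.
(C) Sn (period 5, group 14) vs Sb (period 5, group 15): the stated order contradicts the simple trend.
(D) Si (period 3, group 14) vs Tl (period 6, group 13): the stated order agrees with the simple trend.
The exception is (C): adding an electron to Sb's half-filled 5p³ is unfavourable, so Sn has the more exothermic EA.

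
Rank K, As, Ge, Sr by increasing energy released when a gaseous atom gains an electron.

Sr, K, As, Ge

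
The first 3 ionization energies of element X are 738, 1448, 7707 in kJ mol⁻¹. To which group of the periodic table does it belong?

Group 2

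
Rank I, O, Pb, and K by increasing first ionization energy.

O is in period 2, group 16; K is in period 4, group 1; I is in period 5, group 17; Pb is in period 6, group 14.
Removing the outermost electron gets harder across a period and easier down a group.
These span different periods and groups, so the two trends combine.
Pb > K: period and group pull opposite ways; the across-period shift dominates (716 vs 419 kJ/mol).
I > Pb: both effects reinforce here, so I is clearly the higher of the two.
O > I: the two effects oppose for this pair; the down-group effect wins (1314 vs 1008 kJ/mol).
Approximate values (kJ/mol): O 1314, K 419, I 1008, Pb 716.
So from lowest to highest: K < Pb < I < O.

K < Pb < I < O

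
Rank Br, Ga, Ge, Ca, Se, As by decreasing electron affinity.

Ca is in period 4, group 2; Ga is in period 4, group 13; Ge is in period 4, group 14; As is in period 4, group 15; Se is in period 4, group 16; Br is in period 4, group 17.
Electron affinity generally becomes more exothermic across a period toward the halogens and less exothermic down a group.
All lie in period 4; the across-period trend (electron affinity increases left to right) applies, with the exception below.
Note the exception: Ge has a higher electron affinity than As, contrary to the simple trend — adding an electron to As's half-filled 4p³ is unfavourable, so Ge (4p²) has the more exothermic EA.
For reference (kJ/mol): Ca 2, Ga 29, Ge 119, As 78, Se 195, Br 325.
So from highest to lowest: Br > Se > Ge > As > Ga > Ca.

Br, Se, Ge, As, Ga, Ca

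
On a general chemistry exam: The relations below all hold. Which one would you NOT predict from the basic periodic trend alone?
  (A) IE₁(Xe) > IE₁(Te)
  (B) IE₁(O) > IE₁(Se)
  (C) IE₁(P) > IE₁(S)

(C)

The general trend: first ionization energy increases across a period and decreases down a group.
(A) Xe (period 5, group 18) vs Te (period 5, group 16): the stated order agrees with the simple trend.
(B) O (period 2, group 16) vs Se (period 4, group 16): the stated order agrees with the simple trend.
(C) P (period 3, group 15) vs S (period 3, group 16): the stated order contradicts the simple trend.
The exception is (C): S (3p⁴) ionizes more easily than half-filled P (3p³) because the paired 3p electron in S is pushed out by e⁻–e⁻ repulsion.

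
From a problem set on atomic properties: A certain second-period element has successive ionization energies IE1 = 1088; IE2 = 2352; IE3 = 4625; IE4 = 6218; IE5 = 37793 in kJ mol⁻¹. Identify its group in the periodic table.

Group 14

Look for the largest jump between consecutive ionization energies: IE5/IE4 ≈ 6.1, far larger than any earlier ratio.
That jump marks the point where a core electron is being removed. So the atom has 4 valence electrons.
A main-group element with 4 valence electrons is in group 14.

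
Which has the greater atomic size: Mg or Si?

Mg is in period 3, group 2; Si is in period 3, group 14.
Atomic radius shrinks across a period as nuclear charge pulls the same shell inward, and grows down a group as new shells are added.
All lie in period 3, so atomic radius increases right to left.
So Mg has the greater atomic size (Mg > Si).

Mg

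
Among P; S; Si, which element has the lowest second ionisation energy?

Si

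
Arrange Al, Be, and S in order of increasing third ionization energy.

IE_3 is the cost of taking one more electron from the +2 cation: Al²⁺ still has 1 valence electron; Be²⁺ is the bare [He] core; S²⁺ still has 4 valence electrons.
Pulling an electron out of a noble-gas core costs far more than removing a remaining valence electron, so Be sits at the high end of IE_3.
Valence configurations: Al²⁺ [Ne]3s¹, S²⁺ [Ne]3s²3p².
Approximate IE_3 values (kJ/mol): Al 2745, Be 14849, S 3357.
Hence IE_3: Al < S < Be.

Al < S < Be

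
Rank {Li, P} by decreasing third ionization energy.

After 2 electrons have been removed, what remains? Li²⁺ is already 1 electron into the core; P²⁺ still has 3 valence electrons.
Breaking into a closed-shell core is much more expensive than removing a leftover valence electron — Li has the largest IE_3 here.
Tabulated IE_3 (kJ/mol): Li 11815, P 2914.
So the third ionization energies run P < Li.

Li, P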